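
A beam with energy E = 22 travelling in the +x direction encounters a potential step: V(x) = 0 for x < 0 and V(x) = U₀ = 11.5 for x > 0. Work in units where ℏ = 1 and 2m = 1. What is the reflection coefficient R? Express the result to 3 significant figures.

On each side the TISE gives plane waves with k = √(2m(E − V))/ℏ: k₁ = √(2·½·22) = 4.690, k₂ = √(2·½·10.5) = 3.240.
Matching ψ and ψ′ at x = 0 gives r = (k₁ − k₂)/(k₁ + k₂), so R = r² = 0.03343 and T = 1 − R = 0.9666.

R = 0.0334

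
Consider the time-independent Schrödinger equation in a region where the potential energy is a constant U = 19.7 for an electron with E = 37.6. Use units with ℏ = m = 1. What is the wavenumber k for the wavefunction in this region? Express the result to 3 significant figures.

k = 5.98

With E > U the solution is oscillatory, ψ ∝ e^{±ikx} with k = √(2m(E − U))/ℏ.
k = √(2 × 1 × 17.9) = 5.983.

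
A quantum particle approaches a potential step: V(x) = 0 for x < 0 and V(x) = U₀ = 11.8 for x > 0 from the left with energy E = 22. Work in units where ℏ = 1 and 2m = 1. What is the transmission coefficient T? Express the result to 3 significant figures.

T = 0.964

On each side the TISE gives plane waves with k = √(2m(E − V))/ℏ: k₁ = √(2·½·22) = 4.690, k₂ = √(2·½·10.2) = 3.194.
Continuity of ψ and ψ′ at the step yields the reflection amplitude r = (k₁ − k₂)/(k₁ + k₂) = 0.1898; thus R = |r|² = 0.03604, T = 0.9640.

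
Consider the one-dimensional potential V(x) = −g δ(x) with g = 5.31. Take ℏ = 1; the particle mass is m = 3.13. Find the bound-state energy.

E = -44.1

For x ≠ 0 the bound state is ψ ∝ e^{−κ|x|}; integrating the TISE across the delta gives the cusp condition 2κ = 2mg/ℏ², so κ = 16.62.
Then E = −ℏ²κ²/(2m) = −mg²/(2ℏ²) = -44.13.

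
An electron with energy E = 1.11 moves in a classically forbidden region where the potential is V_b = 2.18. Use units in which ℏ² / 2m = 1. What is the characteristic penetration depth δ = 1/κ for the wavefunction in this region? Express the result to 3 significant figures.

δ = 0.967

Since E < V_b the TISE in this region is ψ'' = κ²ψ with κ = √(2m(V_b − E))/ℏ.
κ = √(2 × 0.5 × 1.07) = 1.034. The penetration depth is δ = 1/κ = 0.967.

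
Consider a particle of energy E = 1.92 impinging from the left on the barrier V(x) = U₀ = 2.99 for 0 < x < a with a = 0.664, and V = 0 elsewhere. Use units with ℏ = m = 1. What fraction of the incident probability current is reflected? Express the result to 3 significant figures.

R = 0.582

Since E < U₀ the interior solution is evanescent with decay constant κ = √(2m(U₀ − E))/ℏ = 1.463.
κa = 0.9713, sinh(κa) = 1.131.
The exact tunnelling result is T⁻¹ = 1 + U₀² sinh²(κa) / [4E(U₀ − E)] = 2.393, so T = 0.418.
R = 1 − T = 0.582.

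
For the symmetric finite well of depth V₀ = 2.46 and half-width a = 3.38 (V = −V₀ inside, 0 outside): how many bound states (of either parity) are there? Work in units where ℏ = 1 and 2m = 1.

N = 4

The dimensionless depth is z₀ = a√(2mV₀)/ℏ = 3.38 × √(2.460) = 5.301.
A new bound state (alternating even/odd) appears each time z₀ passes a multiple of π/2, so N = ⌊2z₀/π⌋ + 1 = ⌊3.375⌋ + 1 = 4.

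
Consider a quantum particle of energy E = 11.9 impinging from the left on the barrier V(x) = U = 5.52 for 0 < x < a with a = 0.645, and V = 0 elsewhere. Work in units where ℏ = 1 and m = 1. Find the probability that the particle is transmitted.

T = 0.948

Above the barrier the interior wavenumber is k₂ = √(2m(E − U))/ℏ = 3.572, giving phase k₂a = 2.304.
T = [1 + U² sin²(k₂a) / (4E(E − U))]⁻¹ = 1/1.055 = 0.948.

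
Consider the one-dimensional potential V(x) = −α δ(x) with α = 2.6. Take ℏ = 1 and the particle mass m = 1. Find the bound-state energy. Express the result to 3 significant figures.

For x ≠ 0 the bound state is ψ ∝ e^{−κ|x|}; integrating the TISE across the delta gives the cusp condition 2κ = 2mα/ℏ², so κ = 2.600.
Then E = −ℏ²κ²/(2m) = −mα²/(2ℏ²) = -3.380.

E = -3.38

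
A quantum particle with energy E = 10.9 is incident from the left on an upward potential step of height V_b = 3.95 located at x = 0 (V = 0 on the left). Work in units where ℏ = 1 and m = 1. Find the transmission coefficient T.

The wavenumbers are k₁ = √(2mE)/ℏ = 4.669 on the left and k₂ = √(2m(E − V_b))/ℏ = 3.728 on the right.
Matching ψ and ψ′ at x = 0 gives r = (k₁ − k₂)/(k₁ + k₂), so R = r² = 0.01255 and T = 1 − R = 0.9874.

T = 0.987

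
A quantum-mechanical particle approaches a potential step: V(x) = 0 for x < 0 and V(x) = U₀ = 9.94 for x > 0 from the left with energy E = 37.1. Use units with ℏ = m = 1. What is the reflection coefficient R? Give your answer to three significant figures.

R = 0.00605

On each side the TISE gives plane waves with k = √(2m(E − V))/ℏ: k₁ = √(2·1·37.1) = 8.614, k₂ = √(2·1·27.16) = 7.370.
Matching ψ and ψ′ at x = 0 gives r = (k₁ − k₂)/(k₁ + k₂), so R = r² = 0.006054 and T = 1 − R = 0.9939.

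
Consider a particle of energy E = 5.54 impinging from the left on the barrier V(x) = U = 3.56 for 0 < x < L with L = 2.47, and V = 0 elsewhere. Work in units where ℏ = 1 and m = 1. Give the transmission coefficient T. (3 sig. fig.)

E > U: inside the barrier k₂ = √(2m(E − U))/ℏ = 1.990, k₂L = 4.915.
Matching at both interfaces gives T⁻¹ = 1 + U² sin²(k₂L) / [4E(E − U)] = 1.277, hence T = 0.783.

T = 0.783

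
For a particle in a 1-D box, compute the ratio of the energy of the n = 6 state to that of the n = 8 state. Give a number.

Since E_n ∝ n², the ratio is (6/8)² = 0.5625.

0.5625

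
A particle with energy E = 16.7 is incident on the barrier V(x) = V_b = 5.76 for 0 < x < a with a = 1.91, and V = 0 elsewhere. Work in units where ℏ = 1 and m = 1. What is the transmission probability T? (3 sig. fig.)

Above the barrier the interior wavenumber is k₂ = √(2m(E − V_b))/ℏ = 4.678, giving phase k₂a = 8.934.
Matching at both interfaces gives T⁻¹ = 1 + V_b² sin²(k₂a) / [4E(E − V_b)] = 1.010, hence T = 0.990.

T = 0.990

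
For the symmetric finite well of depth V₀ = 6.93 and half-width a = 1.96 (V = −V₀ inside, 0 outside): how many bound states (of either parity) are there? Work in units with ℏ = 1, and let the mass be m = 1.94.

N = 7

The dimensionless depth is z₀ = a√(2mV₀)/ℏ = 1.96 × √(26.89) = 10.16.
A new bound state (alternating even/odd) appears each time z₀ passes a multiple of π/2, so N = ⌊2z₀/π⌋ + 1 = ⌊6.470⌋ + 1 = 7.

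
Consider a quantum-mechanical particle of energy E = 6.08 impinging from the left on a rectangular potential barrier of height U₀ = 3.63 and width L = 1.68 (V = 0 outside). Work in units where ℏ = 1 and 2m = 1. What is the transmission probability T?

T = 0.950

E > U₀: inside the barrier k₂ = √(2m(E − U₀))/ℏ = 1.565, k₂L = 2.630.
T = [1 + U₀² sin²(k₂L) / (4E(E − U₀))]⁻¹ = 1/1.053 = 0.950.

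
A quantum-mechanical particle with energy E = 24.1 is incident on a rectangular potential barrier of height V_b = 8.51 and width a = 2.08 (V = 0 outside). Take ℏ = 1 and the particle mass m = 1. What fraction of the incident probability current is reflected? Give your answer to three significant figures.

R = 0.0310

Above the barrier the interior wavenumber is k₂ = √(2m(E − V_b))/ℏ = 5.584, giving phase k₂a = 11.61.
Matching at both interfaces gives T⁻¹ = 1 + V_b² sin²(k₂a) / [4E(E − V_b)] = 1.032, hence T = 0.969.
R = 1 − T = 0.0310.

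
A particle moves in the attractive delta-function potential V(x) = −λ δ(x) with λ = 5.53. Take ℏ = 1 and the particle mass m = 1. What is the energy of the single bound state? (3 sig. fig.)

The bound state is ψ(x) = √κ e^{−κ|x|}. The derivative jump ψ'(0⁺) − ψ'(0⁻) = −(2mλ/ℏ²)ψ(0) fixes κ = mλ/ℏ² = 5.530.
Then E = −ℏ²κ²/(2m) = −mλ²/(2ℏ²) = -15.29.

E = -15.3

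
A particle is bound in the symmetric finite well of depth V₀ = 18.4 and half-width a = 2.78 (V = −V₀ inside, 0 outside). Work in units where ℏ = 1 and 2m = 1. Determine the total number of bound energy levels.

Define the well-strength parameter z₀ = (a/ℏ)√(2mV₀) = 2.78 × √(2·0.5·18.4) = 11.92.
The even/odd transcendental equations gain one root per π/2 in z₀, giving N = 1 + ⌊2z₀/π⌋ = 1 + ⌊7.592⌋ = 8.

N = 8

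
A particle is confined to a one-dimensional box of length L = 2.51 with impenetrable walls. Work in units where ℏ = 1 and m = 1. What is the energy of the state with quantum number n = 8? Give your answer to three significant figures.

The infinite-well eigenfunctions ψ_n = √(2/L) sin(nπx/L) vanish at both walls, giving E_n = n²π²ℏ²/(2mL²).
E_8 = 8² × π² / (2 × 1 × 2.51²) = 50.13.

E = 50.1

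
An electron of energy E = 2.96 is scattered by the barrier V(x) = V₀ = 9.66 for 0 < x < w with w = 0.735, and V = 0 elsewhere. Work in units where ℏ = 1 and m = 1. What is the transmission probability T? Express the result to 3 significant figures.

E < V₀: inside the barrier ψ ∝ e^{±κx} with κ = √(2m(V₀ − E))/ℏ = 3.661.
κw = 2.691, sinh(κw) = 7.336.
Matching ψ, ψ′ at both faces gives T = [1 + V₀² sinh²(κw) / (4E(V₀ − E))]⁻¹ = 1/64.30 = 0.0156.

T = 0.0156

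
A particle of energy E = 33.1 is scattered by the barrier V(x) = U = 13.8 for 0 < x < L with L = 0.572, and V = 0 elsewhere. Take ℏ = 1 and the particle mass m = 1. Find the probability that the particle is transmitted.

T = 0.988

Above the barrier the interior wavenumber is k₂ = √(2m(E − U))/ℏ = 6.213, giving phase k₂L = 3.554.
Matching at both interfaces gives T⁻¹ = 1 + U² sin²(k₂L) / [4E(E − U)] = 1.012, hence T = 0.988.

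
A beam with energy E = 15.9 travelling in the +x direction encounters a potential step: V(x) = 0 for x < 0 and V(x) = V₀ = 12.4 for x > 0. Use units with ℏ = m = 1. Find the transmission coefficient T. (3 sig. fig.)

T = 0.869

On each side the TISE gives plane waves with k = √(2m(E − V))/ℏ: k₁ = √(2·1·15.9) = 5.639, k₂ = √(2·1·3.5) = 2.646.
Continuity of ψ and ψ′ at the step yields the reflection amplitude r = (k₁ − k₂)/(k₁ + k₂) = 0.3613; thus R = |r|² = 0.1305, T = 0.8695.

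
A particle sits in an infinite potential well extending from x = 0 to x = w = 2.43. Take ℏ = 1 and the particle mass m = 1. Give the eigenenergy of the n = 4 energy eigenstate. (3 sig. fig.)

E = 13.4

The infinite-well eigenfunctions ψ_n = √(2/w) sin(nπx/w) vanish at both walls, giving E_n = n²π²ℏ²/(2mw²).
E_4 = 4² × π² / (2 × 1 × 2.43²) = 13.37.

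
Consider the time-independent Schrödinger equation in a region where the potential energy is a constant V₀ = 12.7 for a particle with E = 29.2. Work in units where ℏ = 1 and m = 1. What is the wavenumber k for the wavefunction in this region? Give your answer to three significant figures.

With E > V₀ the solution is oscillatory, ψ ∝ e^{±ikx} with k = √(2m(E − V₀))/ℏ.
k = √(2 × 1 × 16.5) = 5.745.

k = 5.74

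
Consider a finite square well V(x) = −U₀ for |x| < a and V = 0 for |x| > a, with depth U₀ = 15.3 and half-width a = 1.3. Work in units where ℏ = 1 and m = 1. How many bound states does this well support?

N = 5

Define the well-strength parameter z₀ = (a/ℏ)√(2mU₀) = 1.3 × √(2·1·15.3) = 7.191.
The even/odd transcendental equations gain one root per π/2 in z₀, giving N = 1 + ⌊2z₀/π⌋ = 1 + ⌊4.578⌋ = 5.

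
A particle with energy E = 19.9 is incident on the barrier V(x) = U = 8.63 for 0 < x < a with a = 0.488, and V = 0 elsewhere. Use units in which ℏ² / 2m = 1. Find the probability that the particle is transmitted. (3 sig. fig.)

T = 0.924

Above the barrier the interior wavenumber is k₂ = √(2m(E − U))/ℏ = 3.357, giving phase k₂a = 1.638.
Matching at both interfaces gives T⁻¹ = 1 + U² sin²(k₂a) / [4E(E − U)] = 1.083, hence T = 0.924.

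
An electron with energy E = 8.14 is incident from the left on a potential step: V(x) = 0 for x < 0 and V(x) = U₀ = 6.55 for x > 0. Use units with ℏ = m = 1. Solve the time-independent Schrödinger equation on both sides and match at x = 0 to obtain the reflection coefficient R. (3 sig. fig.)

R = 0.150

On each side the TISE gives plane waves with k = √(2m(E − V))/ℏ: k₁ = √(2·1·8.14) = 4.035, k₂ = √(2·1·1.59) = 1.783.
Matching ψ and ψ′ at x = 0 gives r = (k₁ − k₂)/(k₁ + k₂), so R = r² = 0.1498 and T = 1 − R = 0.8502.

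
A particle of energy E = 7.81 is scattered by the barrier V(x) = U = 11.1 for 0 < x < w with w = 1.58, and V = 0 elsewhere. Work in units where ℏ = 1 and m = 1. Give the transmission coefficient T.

Since E < U the interior solution is evanescent with decay constant κ = √(2m(U − E))/ℏ = 2.565.
κw = 4.053, sinh(κw) = 28.77.
The exact tunnelling result is T⁻¹ = 1 + U² sinh²(κw) / [4E(U − E)] = 993.6, so T = 0.00101.

T = 0.00101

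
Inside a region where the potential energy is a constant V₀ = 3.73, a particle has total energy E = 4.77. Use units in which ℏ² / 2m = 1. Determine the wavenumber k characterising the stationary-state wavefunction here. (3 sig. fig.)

With E > V₀ the solution is oscillatory, ψ ∝ e^{±ikx} with k = √(2m(E − V₀))/ℏ.
k = √(2 × 0.5 × 1.04) = 1.020.

k = 1.02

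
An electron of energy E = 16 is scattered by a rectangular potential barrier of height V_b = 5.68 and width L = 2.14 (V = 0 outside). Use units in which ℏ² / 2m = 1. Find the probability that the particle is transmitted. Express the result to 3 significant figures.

T = 0.985

E > V_b: inside the barrier k₂ = √(2m(E − V_b))/ℏ = 3.212, k₂L = 6.875.
Matching at both interfaces gives T⁻¹ = 1 + V_b² sin²(k₂L) / [4E(E − V_b)] = 1.015, hence T = 0.985.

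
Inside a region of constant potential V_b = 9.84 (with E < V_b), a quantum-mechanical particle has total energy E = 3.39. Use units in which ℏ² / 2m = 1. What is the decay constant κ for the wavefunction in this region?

κ = 2.54

Since E < V_b the TISE in this region is ψ'' = κ²ψ with κ = √(2m(V_b − E))/ℏ.
κ = √(2 × 0.5 × 6.45) = 2.540.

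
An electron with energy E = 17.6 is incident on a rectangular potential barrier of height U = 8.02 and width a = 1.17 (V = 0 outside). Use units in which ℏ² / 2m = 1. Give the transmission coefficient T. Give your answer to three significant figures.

T = 0.980

Above the barrier the interior wavenumber is k₂ = √(2m(E − U))/ℏ = 3.095, giving phase k₂a = 3.621.
Matching at both interfaces gives T⁻¹ = 1 + U² sin²(k₂a) / [4E(E − U)] = 1.020, hence T = 0.980.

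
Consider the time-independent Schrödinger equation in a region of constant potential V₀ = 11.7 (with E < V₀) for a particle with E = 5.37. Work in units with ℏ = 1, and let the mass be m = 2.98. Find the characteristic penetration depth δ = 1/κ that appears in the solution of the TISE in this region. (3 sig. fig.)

δ = 0.163

Since E < V₀ the TISE in this region is ψ'' = κ²ψ with κ = √(2m(V₀ − E))/ℏ.
κ = √(2 × 2.98 × 6.33) = 6.142. The penetration depth is δ = 1/κ = 0.163.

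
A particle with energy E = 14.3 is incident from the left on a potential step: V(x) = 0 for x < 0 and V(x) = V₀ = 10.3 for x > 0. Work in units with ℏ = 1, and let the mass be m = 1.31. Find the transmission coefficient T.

On each side the TISE gives plane waves with k = √(2m(E − V))/ℏ: k₁ = √(2·1.31·14.3) = 6.121, k₂ = √(2·1.31·4) = 3.237.
Continuity of ψ and ψ′ at the step yields the reflection amplitude r = (k₁ − k₂)/(k₁ + k₂) = 0.3081; thus R = |r|² = 0.09495, T = 0.9050.

T = 0.905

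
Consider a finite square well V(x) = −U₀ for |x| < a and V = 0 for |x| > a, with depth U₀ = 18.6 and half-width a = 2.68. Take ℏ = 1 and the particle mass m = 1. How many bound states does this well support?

Define the well-strength parameter z₀ = (a/ℏ)√(2mU₀) = 2.68 × √(2·1·18.6) = 16.35.
The even/odd transcendental equations gain one root per π/2 in z₀, giving N = 1 + ⌊2z₀/π⌋ = 1 + ⌊10.41⌋ = 11.

N = 11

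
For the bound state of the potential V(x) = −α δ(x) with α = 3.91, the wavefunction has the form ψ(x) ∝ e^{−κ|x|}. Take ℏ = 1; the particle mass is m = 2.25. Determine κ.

Integrating the TISE across x = 0 gives the cusp condition ψ'(0⁺) − ψ'(0⁻) = −(2mα/ℏ²)ψ(0).
With ψ ∝ e^{−κ|x|} this yields −2κ = −2mα/ℏ², so κ = mα/ℏ² = 8.798.

κ = 8.80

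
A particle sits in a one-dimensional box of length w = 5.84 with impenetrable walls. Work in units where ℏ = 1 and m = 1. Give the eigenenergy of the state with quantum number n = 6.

E = 5.21

Requiring ψ(0) = ψ(w) = 0 quantises k = nπ/w, hence E_n = ℏ²k²/2m = n²π²ℏ²/(2mw²).
E_6 = 6² × π² / (2 × 1 × 5.84²) = 5.209.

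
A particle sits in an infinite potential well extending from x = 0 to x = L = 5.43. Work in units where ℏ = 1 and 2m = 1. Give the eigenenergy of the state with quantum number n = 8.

E = 21.4

The infinite-well eigenfunctions ψ_n = √(2/L) sin(nπx/L) vanish at both walls, giving E_n = n²π²ℏ²/(2mL²).
E_8 = 8² × π² / (2 × 0.5 × 5.43²) = 21.42.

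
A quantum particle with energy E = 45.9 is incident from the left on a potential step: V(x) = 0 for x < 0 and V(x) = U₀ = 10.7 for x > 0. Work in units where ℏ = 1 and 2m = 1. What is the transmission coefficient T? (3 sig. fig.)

T = 0.996

The wavenumbers are k₁ = √(2mE)/ℏ = 6.775 on the left and k₂ = √(2m(E − U₀))/ℏ = 5.933 on the right.
Matching ψ and ψ′ at x = 0 gives r = (k₁ − k₂)/(k₁ + k₂), so R = r² = 0.004390 and T = 1 − R = 0.9956.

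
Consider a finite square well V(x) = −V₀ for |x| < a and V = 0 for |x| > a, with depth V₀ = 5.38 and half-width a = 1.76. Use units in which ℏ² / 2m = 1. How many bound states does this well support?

N = 3

Define the well-strength parameter z₀ = (a/ℏ)√(2mV₀) = 1.76 × √(2·0.5·5.38) = 4.082.
A new bound state (alternating even/odd) appears each time z₀ passes a multiple of π/2, so N = ⌊2z₀/π⌋ + 1 = ⌊2.599⌋ + 1 = 3.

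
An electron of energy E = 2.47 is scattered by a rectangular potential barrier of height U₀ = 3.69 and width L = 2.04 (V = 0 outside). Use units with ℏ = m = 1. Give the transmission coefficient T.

T = 0.00603

Since E < U₀ the interior solution is evanescent with decay constant κ = √(2m(U₀ − E))/ℏ = 1.562.
κL = 3.187, sinh(κL) = 12.08.
Matching ψ, ψ′ at both faces gives T = [1 + U₀² sinh²(κL) / (4E(U₀ − E))]⁻¹ = 1/165.9 = 0.00603.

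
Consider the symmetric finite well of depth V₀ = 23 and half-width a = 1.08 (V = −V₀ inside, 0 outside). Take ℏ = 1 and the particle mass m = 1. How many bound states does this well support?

The dimensionless depth is z₀ = a√(2mV₀)/ℏ = 1.08 × √(46.00) = 7.325.
The even/odd transcendental equations gain one root per π/2 in z₀, giving N = 1 + ⌊2z₀/π⌋ = 1 + ⌊4.663⌋ = 5.

N = 5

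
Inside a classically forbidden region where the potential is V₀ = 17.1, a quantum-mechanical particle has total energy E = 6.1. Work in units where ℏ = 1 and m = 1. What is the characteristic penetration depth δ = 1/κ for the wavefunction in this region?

Since E < V₀ the TISE in this region is ψ'' = κ²ψ with κ = √(2m(V₀ − E))/ℏ.
κ = √(2 × 1 × 11) = 4.690. The penetration depth is δ = 1/κ = 0.213.

δ = 0.213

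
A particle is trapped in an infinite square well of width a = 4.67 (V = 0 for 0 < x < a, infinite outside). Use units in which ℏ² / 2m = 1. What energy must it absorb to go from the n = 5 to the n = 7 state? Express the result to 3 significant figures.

ΔE = 10.9

E_n = n²π²ℏ²/(2ma²), so ΔE = (7² − 5²) π²ℏ²/(2ma²).
ΔE = 24 × π² / (2 × 0.5 × 4.67²) = 10.86.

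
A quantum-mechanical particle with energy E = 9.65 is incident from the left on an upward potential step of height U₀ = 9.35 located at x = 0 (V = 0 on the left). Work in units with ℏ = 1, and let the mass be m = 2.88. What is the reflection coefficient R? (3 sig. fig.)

R = 0.490

The wavenumbers are k₁ = √(2mE)/ℏ = 7.455 on the left and k₂ = √(2m(E − U₀))/ℏ = 1.315 on the right.
Matching ψ and ψ′ at x = 0 gives r = (k₁ − k₂)/(k₁ + k₂), so R = r² = 0.4903 and T = 1 − R = 0.5097.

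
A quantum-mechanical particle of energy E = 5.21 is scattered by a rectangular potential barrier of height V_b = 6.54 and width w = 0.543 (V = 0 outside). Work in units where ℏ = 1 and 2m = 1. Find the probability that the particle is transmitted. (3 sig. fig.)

E < V_b: inside the barrier ψ ∝ e^{±κx} with κ = √(2m(V_b − E))/ℏ = 1.153.
κw = 0.6262, sinh(κw) = 0.6680.
The exact tunnelling result is T⁻¹ = 1 + V_b² sinh²(κw) / [4E(V_b − E)] = 1.688, so T = 0.592.

T = 0.592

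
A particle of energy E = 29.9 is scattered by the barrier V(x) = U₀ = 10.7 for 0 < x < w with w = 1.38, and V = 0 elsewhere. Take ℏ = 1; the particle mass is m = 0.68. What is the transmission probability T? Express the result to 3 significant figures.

E > U₀: inside the barrier k₂ = √(2m(E − U₀))/ℏ = 5.110, k₂w = 7.052.
Matching at both interfaces gives T⁻¹ = 1 + U₀² sin²(k₂w) / [4E(E − U₀)] = 1.024, hence T = 0.976.

T = 0.976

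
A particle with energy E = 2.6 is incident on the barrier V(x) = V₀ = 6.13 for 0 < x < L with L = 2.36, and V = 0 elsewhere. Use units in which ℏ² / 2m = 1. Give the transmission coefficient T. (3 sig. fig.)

E < V₀: inside the barrier ψ ∝ e^{±κx} with κ = √(2m(V₀ − E))/ℏ = 1.879.
κL = 4.434, sinh(κL) = 42.13.
The exact tunnelling result is T⁻¹ = 1 + V₀² sinh²(κL) / [4E(V₀ − E)] = 1818, so T = 0.000550.

T = 0.000550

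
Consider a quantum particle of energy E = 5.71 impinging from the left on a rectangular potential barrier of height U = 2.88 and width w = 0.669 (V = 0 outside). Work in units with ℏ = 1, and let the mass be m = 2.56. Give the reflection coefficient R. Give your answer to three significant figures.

R = 0.0388

E > U: inside the barrier k₂ = √(2m(E − U))/ℏ = 3.807, k₂w = 2.547.
Matching at both interfaces gives T⁻¹ = 1 + U² sin²(k₂w) / [4E(E − U)] = 1.040, hence T = 0.961.
R = 1 − T = 0.0388.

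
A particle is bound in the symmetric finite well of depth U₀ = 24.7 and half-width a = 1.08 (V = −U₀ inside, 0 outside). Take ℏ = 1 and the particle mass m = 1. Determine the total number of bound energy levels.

The dimensionless depth is z₀ = a√(2mU₀)/ℏ = 1.08 × √(49.40) = 7.591.
A new bound state (alternating even/odd) appears each time z₀ passes a multiple of π/2, so N = ⌊2z₀/π⌋ + 1 = ⌊4.832⌋ + 1 = 5.

N = 5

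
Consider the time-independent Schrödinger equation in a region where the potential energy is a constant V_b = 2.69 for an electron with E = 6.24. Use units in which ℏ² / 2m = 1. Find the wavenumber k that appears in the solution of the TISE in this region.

With E > V_b the solution is oscillatory, ψ ∝ e^{±ikx} with k = √(2m(E − V_b))/ℏ.
k = √(2 × 0.5 × 3.55) = 1.884.

k = 1.88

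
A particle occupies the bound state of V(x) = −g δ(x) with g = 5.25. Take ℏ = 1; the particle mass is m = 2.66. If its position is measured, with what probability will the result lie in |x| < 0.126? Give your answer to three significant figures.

The normalised bound state is ψ = √κ e^{−κ|x|} with κ = mg/ℏ² = 13.97.
P(|x| < d) = ∫_{−d}^{d} κ e^{−2κ|x|} dx = 1 − e^{−2κd} = 1 − e^{−3.519} = 0.9704.

P = 0.970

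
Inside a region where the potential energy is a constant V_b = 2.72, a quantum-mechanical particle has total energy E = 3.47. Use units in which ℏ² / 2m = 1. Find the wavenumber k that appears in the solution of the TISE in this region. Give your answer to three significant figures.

k = 0.866

With E > V_b the solution is oscillatory, ψ ∝ e^{±ikx} with k = √(2m(E − V_b))/ℏ.
k = √(2 × 0.5 × 0.75) = 0.8660.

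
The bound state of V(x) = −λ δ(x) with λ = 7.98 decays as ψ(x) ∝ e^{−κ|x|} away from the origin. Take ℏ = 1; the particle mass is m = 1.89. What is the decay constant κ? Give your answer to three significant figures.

κ = 15.1

Integrate −(ℏ²/2m)ψ'' − λδ(x)ψ = Eψ from −ε to +ε: the ψ'' term gives ψ'(0⁺) − ψ'(0⁻) and the δ term gives −(2mλ/ℏ²)ψ(0).
With ψ ∝ e^{−κ|x|} this yields −2κ = −2mλ/ℏ², so κ = mλ/ℏ² = 15.08.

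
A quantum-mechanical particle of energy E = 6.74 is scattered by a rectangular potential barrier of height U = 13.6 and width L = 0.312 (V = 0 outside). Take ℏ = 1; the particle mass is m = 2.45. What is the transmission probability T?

Since E < U the interior solution is evanescent with decay constant κ = √(2m(U − E))/ℏ = 5.798.
κL = 1.809, sinh(κL) = 2.970.
Matching ψ, ψ′ at both faces gives T = [1 + U² sinh²(κL) / (4E(U − E))]⁻¹ = 1/9.821 = 0.102.

T = 0.102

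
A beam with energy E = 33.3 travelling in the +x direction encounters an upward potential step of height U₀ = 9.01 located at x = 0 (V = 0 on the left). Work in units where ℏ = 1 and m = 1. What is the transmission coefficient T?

T = 0.994

On each side the TISE gives plane waves with k = √(2m(E − V))/ℏ: k₁ = √(2·1·33.3) = 8.161, k₂ = √(2·1·24.29) = 6.970.
Matching ψ and ψ′ at x = 0 gives r = (k₁ − k₂)/(k₁ + k₂), so R = r² = 0.006195 and T = 1 − R = 0.9938.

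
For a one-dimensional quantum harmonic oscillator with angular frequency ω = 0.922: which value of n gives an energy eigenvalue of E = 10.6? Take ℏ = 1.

E_n = ℏω(n + ½) ⇒ n = E/(ℏω) − ½ = 10.6/0.922 − 0.5 = 10.997 → n = 11.

n = 11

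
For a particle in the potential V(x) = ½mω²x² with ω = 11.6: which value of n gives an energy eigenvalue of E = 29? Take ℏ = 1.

n = 2

Invert E_n = (n + ½)ℏω: n = E/ℏω − ½ = 2.000, so n = 2.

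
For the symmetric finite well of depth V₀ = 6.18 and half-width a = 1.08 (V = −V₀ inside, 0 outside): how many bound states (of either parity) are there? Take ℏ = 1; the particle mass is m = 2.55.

The dimensionless depth is z₀ = a√(2mV₀)/ℏ = 1.08 × √(31.52) = 6.063.
A new bound state (alternating even/odd) appears each time z₀ passes a multiple of π/2, so N = ⌊2z₀/π⌋ + 1 = ⌊3.860⌋ + 1 = 4.

N = 4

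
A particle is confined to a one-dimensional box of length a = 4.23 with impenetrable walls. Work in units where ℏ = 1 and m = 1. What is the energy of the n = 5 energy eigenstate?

E = 6.89

The infinite-well eigenfunctions ψ_n = √(2/a) sin(nπx/a) vanish at both walls, giving E_n = n²π²ℏ²/(2ma²).
E_5 = 5² × π² / (2 × 1 × 4.23²) = 6.895.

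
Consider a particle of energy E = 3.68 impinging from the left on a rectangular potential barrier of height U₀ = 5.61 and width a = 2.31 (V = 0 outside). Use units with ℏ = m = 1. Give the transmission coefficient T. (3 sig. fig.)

Since E < U₀ the interior solution is evanescent with decay constant κ = √(2m(U₀ − E))/ℏ = 1.965.
κa = 4.538, sinh(κa) = 46.77.
Matching ψ, ψ′ at both faces gives T = [1 + U₀² sinh²(κa) / (4E(U₀ − E))]⁻¹ = 1/2424 = 0.000413.

T = 0.000413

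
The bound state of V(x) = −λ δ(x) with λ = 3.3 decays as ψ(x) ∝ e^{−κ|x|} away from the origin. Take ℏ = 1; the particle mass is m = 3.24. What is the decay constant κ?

κ = 10.7

Integrate −(ℏ²/2m)ψ'' − λδ(x)ψ = Eψ from −ε to +ε: the ψ'' term gives ψ'(0⁺) − ψ'(0⁻) and the δ term gives −(2mλ/ℏ²)ψ(0).
With ψ ∝ e^{−κ|x|} this yields −2κ = −2mλ/ℏ², so κ = mλ/ℏ² = 10.69.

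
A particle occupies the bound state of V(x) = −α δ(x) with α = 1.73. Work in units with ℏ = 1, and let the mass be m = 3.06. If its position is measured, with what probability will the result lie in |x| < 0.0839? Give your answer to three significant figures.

The normalised bound state is ψ = √κ e^{−κ|x|} with κ = mα/ℏ² = 5.294.
P(|x| < d) = ∫_{−d}^{d} κ e^{−2κ|x|} dx = 1 − e^{−2κd} = 1 − e^{−0.8883} = 0.5886.

P = 0.589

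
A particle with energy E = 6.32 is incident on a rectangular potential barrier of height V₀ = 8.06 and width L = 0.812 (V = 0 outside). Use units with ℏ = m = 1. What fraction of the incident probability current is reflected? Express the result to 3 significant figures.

E < V₀: inside the barrier ψ ∝ e^{±κx} with κ = √(2m(V₀ − E))/ℏ = 1.865.
κL = 1.515, sinh(κL) = 2.164.
The exact tunnelling result is T⁻¹ = 1 + V₀² sinh²(κL) / [4E(V₀ − E)] = 7.918, so T = 0.126.
R = 1 − T = 0.874.

R = 0.874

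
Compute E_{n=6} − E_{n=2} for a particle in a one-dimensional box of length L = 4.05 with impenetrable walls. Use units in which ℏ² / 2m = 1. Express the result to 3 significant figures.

E_n = n²π²ℏ²/(2mL²), so ΔE = (6² − 2²) π²ℏ²/(2mL²).
ΔE = 32 × π² / (2 × 0.5 × 4.05²) = 19.25.

ΔE = 19.3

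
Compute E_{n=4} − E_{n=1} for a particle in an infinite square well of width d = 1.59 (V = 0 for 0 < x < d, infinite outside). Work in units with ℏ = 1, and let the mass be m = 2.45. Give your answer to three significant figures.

ΔE = 12.0

E_n = n²π²ℏ²/(2md²), so ΔE = (4² − 1²) π²ℏ²/(2md²).
ΔE = 15 × π² / (2 × 2.45 × 1.59²) = 11.95.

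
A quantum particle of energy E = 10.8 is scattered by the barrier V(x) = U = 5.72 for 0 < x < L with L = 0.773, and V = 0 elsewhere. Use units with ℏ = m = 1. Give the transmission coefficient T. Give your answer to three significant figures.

T = 0.945

Above the barrier the interior wavenumber is k₂ = √(2m(E − U))/ℏ = 3.187, giving phase k₂L = 2.464.
Matching at both interfaces gives T⁻¹ = 1 + U² sin²(k₂L) / [4E(E − U)] = 1.059, hence T = 0.945.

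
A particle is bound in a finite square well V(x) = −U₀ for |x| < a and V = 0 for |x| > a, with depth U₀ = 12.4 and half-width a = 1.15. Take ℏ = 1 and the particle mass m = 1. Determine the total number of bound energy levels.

The dimensionless depth is z₀ = a√(2mU₀)/ℏ = 1.15 × √(24.80) = 5.727.
The even/odd transcendental equations gain one root per π/2 in z₀, giving N = 1 + ⌊2z₀/π⌋ = 1 + ⌊3.646⌋ = 4.

N = 4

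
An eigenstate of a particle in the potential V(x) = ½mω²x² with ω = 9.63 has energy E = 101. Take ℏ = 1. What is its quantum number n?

n = 10

E_n = ℏω(n + ½) ⇒ n = E/(ℏω) − ½ = 101/9.63 − 0.5 = 9.988 → n = 10.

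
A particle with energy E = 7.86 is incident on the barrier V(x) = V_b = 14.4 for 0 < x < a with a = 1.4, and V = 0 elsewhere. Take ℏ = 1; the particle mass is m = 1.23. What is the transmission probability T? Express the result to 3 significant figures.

E < V_b: inside the barrier ψ ∝ e^{±κx} with κ = √(2m(V_b − E))/ℏ = 4.011.
κa = 5.615, sinh(κa) = 137.3.
The exact tunnelling result is T⁻¹ = 1 + V_b² sinh²(κa) / [4E(V_b − E)] = 19020, so T = 0.0000526.

T = 0.0000526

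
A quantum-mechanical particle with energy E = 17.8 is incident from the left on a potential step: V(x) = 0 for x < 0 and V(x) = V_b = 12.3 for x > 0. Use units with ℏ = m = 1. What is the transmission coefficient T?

T = 0.919

The wavenumbers are k₁ = √(2mE)/ℏ = 5.967 on the left and k₂ = √(2m(E − V_b))/ℏ = 3.317 on the right.
Continuity of ψ and ψ′ at the step yields the reflection amplitude r = (k₁ − k₂)/(k₁ + k₂) = 0.2855; thus R = |r|² = 0.08149, T = 0.9185.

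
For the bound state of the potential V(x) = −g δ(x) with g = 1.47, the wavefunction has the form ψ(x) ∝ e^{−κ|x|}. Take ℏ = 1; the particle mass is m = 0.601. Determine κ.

κ = 0.883

Integrate −(ℏ²/2m)ψ'' − gδ(x)ψ = Eψ from −ε to +ε: the ψ'' term gives ψ'(0⁺) − ψ'(0⁻) and the δ term gives −(2mg/ℏ²)ψ(0).
With ψ ∝ e^{−κ|x|} this yields −2κ = −2mg/ℏ², so κ = mg/ℏ² = 0.8835.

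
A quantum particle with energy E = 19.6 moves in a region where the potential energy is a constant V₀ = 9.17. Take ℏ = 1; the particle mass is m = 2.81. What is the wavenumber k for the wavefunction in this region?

k = 7.66

With E > V₀ the solution is oscillatory, ψ ∝ e^{±ikx} with k = √(2m(E − V₀))/ℏ.
k = √(2 × 2.81 × 10.43) = 7.656.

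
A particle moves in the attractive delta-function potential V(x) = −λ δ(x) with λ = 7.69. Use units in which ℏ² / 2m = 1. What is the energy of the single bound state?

For x ≠ 0 the bound state is ψ ∝ e^{−κ|x|}; integrating the TISE across the delta gives the cusp condition 2κ = 2mλ/ℏ², so κ = 3.845.
Then E = −ℏ²κ²/(2m) = −mλ²/(2ℏ²) = -14.78.

E = -14.8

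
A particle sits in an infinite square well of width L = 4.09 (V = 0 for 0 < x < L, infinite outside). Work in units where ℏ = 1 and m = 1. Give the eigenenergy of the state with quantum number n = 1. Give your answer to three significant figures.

The infinite-well eigenfunctions ψ_n = √(2/L) sin(nπx/L) vanish at both walls, giving E_n = n²π²ℏ²/(2mL²).
E_1 = 1² × π² / (2 × 1 × 4.09²) = 0.2950.

E = 0.295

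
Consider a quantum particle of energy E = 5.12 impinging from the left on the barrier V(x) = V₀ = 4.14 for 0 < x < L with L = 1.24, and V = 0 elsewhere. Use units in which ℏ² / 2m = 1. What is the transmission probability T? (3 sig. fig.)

E > V₀: inside the barrier k₂ = √(2m(E − V₀))/ℏ = 0.9899, k₂L = 1.228.
T = [1 + V₀² sin²(k₂L) / (4E(E − V₀))]⁻¹ = 1/1.757 = 0.569.

T = 0.569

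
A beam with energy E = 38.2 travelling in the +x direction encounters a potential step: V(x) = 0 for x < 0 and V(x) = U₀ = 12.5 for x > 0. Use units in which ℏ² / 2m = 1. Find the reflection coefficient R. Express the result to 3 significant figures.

On each side the TISE gives plane waves with k = √(2m(E − V))/ℏ: k₁ = √(2·½·38.2) = 6.181, k₂ = √(2·½·25.7) = 5.070.
Continuity of ψ and ψ′ at the step yields the reflection amplitude r = (k₁ − k₂)/(k₁ + k₂) = 0.09876; thus R = |r|² = 0.009754, T = 0.9902.

R = 0.00975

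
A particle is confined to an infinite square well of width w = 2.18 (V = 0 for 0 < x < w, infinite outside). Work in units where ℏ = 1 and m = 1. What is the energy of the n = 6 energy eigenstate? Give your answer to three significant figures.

E = 37.4

The infinite-well eigenfunctions ψ_n = √(2/w) sin(nπx/w) vanish at both walls, giving E_n = n²π²ℏ²/(2mw²).
E_6 = 6² × π² / (2 × 1 × 2.18²) = 37.38.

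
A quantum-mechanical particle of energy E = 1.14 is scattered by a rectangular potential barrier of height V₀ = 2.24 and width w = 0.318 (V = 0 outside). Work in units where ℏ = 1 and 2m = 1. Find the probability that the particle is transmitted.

T = 0.896

Since E < V₀ the interior solution is evanescent with decay constant κ = √(2m(V₀ − E))/ℏ = 1.049.
κw = 0.3335, sinh(κw) = 0.3397.
The exact tunnelling result is T⁻¹ = 1 + V₀² sinh²(κw) / [4E(V₀ − E)] = 1.115, so T = 0.896.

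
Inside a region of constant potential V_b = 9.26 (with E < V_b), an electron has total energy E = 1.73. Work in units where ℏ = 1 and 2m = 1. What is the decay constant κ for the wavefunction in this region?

κ = 2.74

Since E < V_b the TISE in this region is ψ'' = κ²ψ with κ = √(2m(V_b − E))/ℏ.
κ = √(2 × 0.5 × 7.53) = 2.744.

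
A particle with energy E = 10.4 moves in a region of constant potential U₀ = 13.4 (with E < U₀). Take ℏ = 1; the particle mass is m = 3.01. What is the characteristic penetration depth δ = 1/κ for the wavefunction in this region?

Since E < U₀ the TISE in this region is ψ'' = κ²ψ with κ = √(2m(U₀ − E))/ℏ.
κ = √(2 × 3.01 × 3) = 4.250. The penetration depth is δ = 1/κ = 0.235.

δ = 0.235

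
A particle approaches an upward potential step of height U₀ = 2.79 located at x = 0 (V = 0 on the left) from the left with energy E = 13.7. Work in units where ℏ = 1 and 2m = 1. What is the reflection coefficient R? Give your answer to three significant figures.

R = 0.00323

The wavenumbers are k₁ = √(2mE)/ℏ = 3.701 on the left and k₂ = √(2m(E − U₀))/ℏ = 3.303 on the right.
Matching ψ and ψ′ at x = 0 gives r = (k₁ − k₂)/(k₁ + k₂), so R = r² = 0.003234 and T = 1 − R = 0.9968.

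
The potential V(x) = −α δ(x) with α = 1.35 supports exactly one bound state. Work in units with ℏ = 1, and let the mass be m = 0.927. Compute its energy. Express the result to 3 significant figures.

For x ≠ 0 the bound state is ψ ∝ e^{−κ|x|}; integrating the TISE across the delta gives the cusp condition 2κ = 2mα/ℏ², so κ = 1.251.
Then E = −ℏ²κ²/(2m) = −mα²/(2ℏ²) = -0.8447.

E = -0.845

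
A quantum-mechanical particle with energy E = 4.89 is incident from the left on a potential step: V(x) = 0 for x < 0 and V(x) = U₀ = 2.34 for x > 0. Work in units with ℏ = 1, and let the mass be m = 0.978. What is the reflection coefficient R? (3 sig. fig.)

On each side the TISE gives plane waves with k = √(2m(E − V))/ℏ: k₁ = √(2·0.978·4.89) = 3.093, k₂ = √(2·0.978·2.55) = 2.233.
Continuity of ψ and ψ′ at the step yields the reflection amplitude r = (k₁ − k₂)/(k₁ + k₂) = 0.1614; thus R = |r|² = 0.02603, T = 0.9740.

R = 0.0260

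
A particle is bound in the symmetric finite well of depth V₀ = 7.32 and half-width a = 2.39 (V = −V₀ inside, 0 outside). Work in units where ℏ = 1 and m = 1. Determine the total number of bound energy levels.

N = 6

Define the well-strength parameter z₀ = (a/ℏ)√(2mV₀) = 2.39 × √(2·1·7.32) = 9.145.
The even/odd transcendental equations gain one root per π/2 in z₀, giving N = 1 + ⌊2z₀/π⌋ = 1 + ⌊5.822⌋ = 6.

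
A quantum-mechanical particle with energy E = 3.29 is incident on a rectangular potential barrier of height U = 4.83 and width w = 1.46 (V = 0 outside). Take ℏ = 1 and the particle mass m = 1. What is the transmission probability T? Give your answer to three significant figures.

E < U: inside the barrier ψ ∝ e^{±κx} with κ = √(2m(U − E))/ℏ = 1.755.
κw = 2.562, sinh(κw) = 6.444.
Matching ψ, ψ′ at both faces gives T = [1 + U² sinh²(κw) / (4E(U − E))]⁻¹ = 1/48.80 = 0.0205.

T = 0.0205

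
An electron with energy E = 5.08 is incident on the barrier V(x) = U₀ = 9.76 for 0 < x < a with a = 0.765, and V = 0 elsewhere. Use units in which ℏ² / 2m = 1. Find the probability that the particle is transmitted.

T = 0.136

Since E < U₀ the interior solution is evanescent with decay constant κ = √(2m(U₀ − E))/ℏ = 2.163.
κa = 1.655, sinh(κa) = 2.521.
Matching ψ, ψ′ at both faces gives T = [1 + U₀² sinh²(κa) / (4E(U₀ − E))]⁻¹ = 1/7.365 = 0.136.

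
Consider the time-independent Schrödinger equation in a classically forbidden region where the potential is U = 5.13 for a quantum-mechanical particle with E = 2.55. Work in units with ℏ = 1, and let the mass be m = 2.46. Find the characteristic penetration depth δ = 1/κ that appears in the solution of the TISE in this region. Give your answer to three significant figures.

δ = 0.281

Since E < U the TISE in this region is ψ'' = κ²ψ with κ = √(2m(U − E))/ℏ.
κ = √(2 × 2.46 × 2.58) = 3.563. The penetration depth is δ = 1/κ = 0.281.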